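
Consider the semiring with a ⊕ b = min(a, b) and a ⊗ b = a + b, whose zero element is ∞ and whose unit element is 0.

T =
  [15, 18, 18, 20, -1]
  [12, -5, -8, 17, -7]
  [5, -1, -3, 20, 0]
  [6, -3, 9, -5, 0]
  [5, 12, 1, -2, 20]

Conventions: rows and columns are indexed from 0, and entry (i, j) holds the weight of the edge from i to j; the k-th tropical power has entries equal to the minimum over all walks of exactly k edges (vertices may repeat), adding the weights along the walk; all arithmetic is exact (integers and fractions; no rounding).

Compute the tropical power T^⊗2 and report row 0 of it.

T^⊗2:
  [4, 11, 0, -3, 11]
  [-3, -10, -13, -9, -12]
  [2, -6, -9, -2, -8]
  [1, -8, -11, -10, -10]
  [4, -5, -2, -7, -2]
Answer: row 0 of T^⊗2 = [4, 11, 0, -3, 11]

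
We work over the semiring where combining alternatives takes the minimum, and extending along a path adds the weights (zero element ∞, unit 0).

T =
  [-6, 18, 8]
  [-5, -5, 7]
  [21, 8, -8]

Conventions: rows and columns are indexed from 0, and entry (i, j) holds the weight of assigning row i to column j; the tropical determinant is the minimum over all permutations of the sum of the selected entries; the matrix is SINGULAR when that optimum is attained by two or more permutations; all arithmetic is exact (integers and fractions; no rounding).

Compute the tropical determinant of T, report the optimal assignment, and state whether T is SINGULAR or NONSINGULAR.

σ = (0, 1, 2): (-6) + (-5) + (-8) = -19
σ = (0, 2, 1): (-6) + 7 + 8 = 9
σ = (1, 0, 2): 18 + (-5) + (-8) = 5
σ = (1, 2, 0): 18 + 7 + 21 = 46
σ = (2, 0, 1): 8 + (-5) + 8 = 11
σ = (2, 1, 0): 8 + (-5) + 21 = 24
Optimal value attained by: σ = (0, 1, 2).
Answer: det⊕(T) = -19; verdict: NONSINGULAR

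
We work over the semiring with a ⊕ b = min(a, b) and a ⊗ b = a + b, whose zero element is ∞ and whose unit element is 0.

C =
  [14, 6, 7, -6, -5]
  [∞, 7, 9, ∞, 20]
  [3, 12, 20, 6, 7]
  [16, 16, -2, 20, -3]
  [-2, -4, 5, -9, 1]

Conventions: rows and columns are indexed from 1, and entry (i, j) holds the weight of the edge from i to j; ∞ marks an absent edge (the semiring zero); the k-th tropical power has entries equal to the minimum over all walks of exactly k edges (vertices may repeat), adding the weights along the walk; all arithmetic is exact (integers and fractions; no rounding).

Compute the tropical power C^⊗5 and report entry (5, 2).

C^⊗2:
  [-7, -9, -8, -14, -9]
  [12, 14, 16, 11, 16]
  [5, 3, 4, -3, -2]
  [-5, -7, 2, -12, -2]
  [-1, -3, -11, -8, -12]
C^⊗3:
  [-11, -13, -16, -18, -17]
  [14, 12, 9, 6, 7]
  [-4, -6, -5, -11, -6]
  [-4, -6, -14, -11, -15]
  [-14, -16, -10, -21, -11]
C^⊗4:
  [-19, -21, -20, -26, -21]
  [5, 3, 4, -2, 3]
  [-8, -10, -13, -15, -14]
  [-17, -19, -13, -24, -14]
  [-13, -15, -23, -20, -24]
C^⊗5:
  [-23, -25, -28, -30, -29]
  [1, -1, -4, -6, -5]
  [-16, -18, -17, -23, -18]
  [-16, -18, -26, -23, -27]
  [-26, -28, -22, -33, -23]
Key observation: the optimum is the walk 5->4->5->4->5->2, with weight (-9) + (-3) + (-9) + (-3) + (-4) = -28.
Optimal value attained by: walk 5->4->5->4->5->2.
Answer: (C^⊗5)[5][2] = -28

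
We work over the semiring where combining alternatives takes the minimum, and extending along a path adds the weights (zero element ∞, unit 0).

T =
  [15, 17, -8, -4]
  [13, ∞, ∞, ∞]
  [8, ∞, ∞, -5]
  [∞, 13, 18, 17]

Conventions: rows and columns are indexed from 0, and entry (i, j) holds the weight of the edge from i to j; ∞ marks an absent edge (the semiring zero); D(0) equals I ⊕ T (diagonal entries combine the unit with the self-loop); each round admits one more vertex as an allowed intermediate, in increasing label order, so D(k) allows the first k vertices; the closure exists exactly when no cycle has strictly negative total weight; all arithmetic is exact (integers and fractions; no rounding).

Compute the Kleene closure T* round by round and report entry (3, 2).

D(0):
  [0, 17, -8, -4]
  [13, 0, ∞, ∞]
  [8, ∞, 0, -5]
  [∞, 13, 18, 0]
D(1):
  [0, 17, -8, -4]
  [13, 0, 5, 9]
  [8, 25, 0, -5]
  [∞, 13, 18, 0]
D(2):
  [0, 17, -8, -4]
  [13, 0, 5, 9]
  [8, 25, 0, -5]
  [26, 13, 18, 0]
D(3):
  [0, 17, -8, -13]
  [13, 0, 5, 0]
  [8, 25, 0, -5]
  [26, 13, 18, 0]
D(4):
  [0, 0, -8, -13]
  [13, 0, 5, 0]
  [8, 8, 0, -5]
  [26, 13, 18, 0]
Answer: T*[3][2] = 18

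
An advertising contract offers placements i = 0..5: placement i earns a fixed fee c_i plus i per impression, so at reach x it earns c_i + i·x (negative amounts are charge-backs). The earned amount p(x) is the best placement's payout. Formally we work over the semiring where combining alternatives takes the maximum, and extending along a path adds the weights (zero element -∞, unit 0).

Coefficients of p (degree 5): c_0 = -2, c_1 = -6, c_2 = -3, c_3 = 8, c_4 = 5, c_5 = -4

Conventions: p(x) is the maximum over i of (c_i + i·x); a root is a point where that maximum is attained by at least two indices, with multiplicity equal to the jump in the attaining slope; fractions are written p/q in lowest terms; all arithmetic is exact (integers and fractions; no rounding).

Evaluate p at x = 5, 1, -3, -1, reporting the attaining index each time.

p(5) = max(-2+0·5=-2, -6+1·5=-1, -3+2·5=7, 8+3·5=23, 5+4·5=25, -4+5·5=21) = 25 (attained by i=4)
p(1) = max(-2+0·1=-2, -6+1·1=-5, -3+2·1=-1, 8+3·1=11, 5+4·1=9, -4+5·1=1) = 11 (attained by i=3)
p(-3) = max(-2+0·(-3)=-2, -6+1·(-3)=-9, -3+2·(-3)=-9, 8+3·(-3)=-1, 5+4·(-3)=-7, -4+5·(-3)=-19) = -1 (attained by i=3)
p(-1) = max(-2+0·(-1)=-2, -6+1·(-1)=-7, -3+2·(-1)=-5, 8+3·(-1)=5, 5+4·(-1)=1, -4+5·(-1)=-9) = 5 (attained by i=3)
Answer: p(5) = 25; p(1) = 11; p(-3) = -1; p(-1) = 5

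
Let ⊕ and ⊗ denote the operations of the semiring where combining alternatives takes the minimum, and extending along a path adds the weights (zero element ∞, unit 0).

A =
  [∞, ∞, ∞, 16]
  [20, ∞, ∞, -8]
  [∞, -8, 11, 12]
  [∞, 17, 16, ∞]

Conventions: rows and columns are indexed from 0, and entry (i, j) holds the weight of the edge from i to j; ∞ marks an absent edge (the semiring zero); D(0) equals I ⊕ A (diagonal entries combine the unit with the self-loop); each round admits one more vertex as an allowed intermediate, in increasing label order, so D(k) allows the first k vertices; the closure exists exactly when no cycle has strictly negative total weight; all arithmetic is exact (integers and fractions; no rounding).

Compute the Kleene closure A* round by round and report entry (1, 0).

D(0):
  [0, ∞, ∞, 16]
  [20, 0, ∞, -8]
  [∞, -8, 0, 12]
  [∞, 17, 16, 0]
D(1):
  [0, ∞, ∞, 16]
  [20, 0, ∞, -8]
  [∞, -8, 0, 12]
  [∞, 17, 16, 0]
D(2):
  [0, ∞, ∞, 16]
  [20, 0, ∞, -8]
  [12, -8, 0, -16]
  [37, 17, 16, 0]
D(3):
  [0, ∞, ∞, 16]
  [20, 0, ∞, -8]
  [12, -8, 0, -16]
  [28, 8, 16, 0]
D(4):
  [0, 24, 32, 16]
  [20, 0, 8, -8]
  [12, -8, 0, -16]
  [28, 8, 16, 0]
Answer: A*[1][0] = 20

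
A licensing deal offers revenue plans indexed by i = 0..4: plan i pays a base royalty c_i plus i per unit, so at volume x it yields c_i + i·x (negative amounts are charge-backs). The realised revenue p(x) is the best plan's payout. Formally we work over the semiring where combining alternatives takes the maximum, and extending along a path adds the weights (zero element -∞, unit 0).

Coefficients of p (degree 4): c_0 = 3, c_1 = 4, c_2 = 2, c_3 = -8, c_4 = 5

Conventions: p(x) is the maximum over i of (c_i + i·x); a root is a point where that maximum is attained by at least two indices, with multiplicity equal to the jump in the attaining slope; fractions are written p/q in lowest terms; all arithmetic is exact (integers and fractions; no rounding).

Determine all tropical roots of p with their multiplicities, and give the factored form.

hull edge (i=0, c=3) to (i=1, c=4): slope 1, span 1
hull edge (i=1, c=4) to (i=4, c=5): slope 1/3, span 3
Factored form: p(x) = 5 ⊗ (x ⊕ (-1)) ⊗ (x ⊕ (-1/3)) ⊗ (x ⊕ (-1/3)) ⊗ (x ⊕ (-1/3))
Answer: roots = -1 (mult 1), -1/3 (mult 3)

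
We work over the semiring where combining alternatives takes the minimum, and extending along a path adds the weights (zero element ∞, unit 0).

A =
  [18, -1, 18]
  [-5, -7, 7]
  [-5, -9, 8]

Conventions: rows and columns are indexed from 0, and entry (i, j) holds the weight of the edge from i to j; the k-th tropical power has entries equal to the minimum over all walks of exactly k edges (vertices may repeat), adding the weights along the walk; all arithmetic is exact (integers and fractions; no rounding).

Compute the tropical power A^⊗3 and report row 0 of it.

A^⊗2:
  [-6, -8, 6]
  [-12, -14, 0]
  [-14, -16, -2]
A^⊗3:
  [-13, -15, -1]
  [-19, -21, -7]
  [-21, -23, -9]
Answer: row 0 of A^⊗3 = [-13, -15, -1]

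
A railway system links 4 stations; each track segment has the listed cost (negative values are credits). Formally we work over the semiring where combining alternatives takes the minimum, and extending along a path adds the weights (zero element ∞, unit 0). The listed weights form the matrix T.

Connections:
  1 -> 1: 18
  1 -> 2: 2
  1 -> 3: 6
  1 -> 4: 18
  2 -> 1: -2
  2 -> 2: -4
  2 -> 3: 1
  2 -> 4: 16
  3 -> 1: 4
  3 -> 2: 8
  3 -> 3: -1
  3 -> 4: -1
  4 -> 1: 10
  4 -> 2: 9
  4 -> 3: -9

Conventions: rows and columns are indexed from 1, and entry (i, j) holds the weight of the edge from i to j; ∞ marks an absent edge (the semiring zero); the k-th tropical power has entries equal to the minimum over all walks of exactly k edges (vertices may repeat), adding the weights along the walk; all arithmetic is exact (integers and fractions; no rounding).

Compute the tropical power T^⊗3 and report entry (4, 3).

T^⊗2:
  [0, -2, 3, 5]
  [-6, -8, -3, 0]
  [3, 4, -10, -2]
  [-5, -1, -10, -10]
T^⊗3:
  [-4, -6, -4, 2]
  [-10, -12, -9, -4]
  [-6, -2, -11, -11]
  [-6, -5, -19, -11]
Key observation: the optimum is the walk 4->3->4->3, with weight (-9) + (-1) + (-9) = -19.
Optimal value attained by: walk 4->3->4->3.
Answer: (T^⊗3)[4][3] = -19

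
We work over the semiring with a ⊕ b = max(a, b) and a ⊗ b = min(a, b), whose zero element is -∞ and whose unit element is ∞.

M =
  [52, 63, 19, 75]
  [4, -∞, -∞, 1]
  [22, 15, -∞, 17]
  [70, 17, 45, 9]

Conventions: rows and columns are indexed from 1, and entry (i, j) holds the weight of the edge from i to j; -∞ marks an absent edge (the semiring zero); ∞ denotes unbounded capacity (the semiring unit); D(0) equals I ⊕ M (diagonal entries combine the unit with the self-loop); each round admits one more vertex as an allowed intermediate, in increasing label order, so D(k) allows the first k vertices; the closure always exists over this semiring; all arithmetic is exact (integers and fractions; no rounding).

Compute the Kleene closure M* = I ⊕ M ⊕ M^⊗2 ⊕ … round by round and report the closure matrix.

D(0):
  [∞, 63, 19, 75]
  [4, ∞, -∞, 1]
  [22, 15, ∞, 17]
  [70, 17, 45, ∞]
D(1):
  [∞, 63, 19, 75]
  [4, ∞, 4, 4]
  [22, 22, ∞, 22]
  [70, 63, 45, ∞]
D(2):
  [∞, 63, 19, 75]
  [4, ∞, 4, 4]
  [22, 22, ∞, 22]
  [70, 63, 45, ∞]
D(3):
  [∞, 63, 19, 75]
  [4, ∞, 4, 4]
  [22, 22, ∞, 22]
  [70, 63, 45, ∞]
D(4):
  [∞, 63, 45, 75]
  [4, ∞, 4, 4]
  [22, 22, ∞, 22]
  [70, 63, 45, ∞]
Answer: M* = [[∞, 63, 45, 75], [4, ∞, 4, 4], [22, 22, ∞, 22], [70, 63, 45, ∞]]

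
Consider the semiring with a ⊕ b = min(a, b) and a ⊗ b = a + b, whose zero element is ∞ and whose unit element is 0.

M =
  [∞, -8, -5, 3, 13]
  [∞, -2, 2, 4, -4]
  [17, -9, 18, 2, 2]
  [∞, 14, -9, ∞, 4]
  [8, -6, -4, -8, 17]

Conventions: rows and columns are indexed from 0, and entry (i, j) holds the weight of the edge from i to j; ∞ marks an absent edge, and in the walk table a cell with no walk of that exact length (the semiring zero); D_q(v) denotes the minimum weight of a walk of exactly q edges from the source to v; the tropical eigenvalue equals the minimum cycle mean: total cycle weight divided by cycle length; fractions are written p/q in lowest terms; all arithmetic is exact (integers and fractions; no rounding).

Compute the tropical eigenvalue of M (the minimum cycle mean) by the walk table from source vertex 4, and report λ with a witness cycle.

q=0: [∞, ∞, ∞, ∞, 0]
q=1: [8, -6, -4, -8, 17]
q=2: [13, -13, -17, -2, -10]
q=3: [-2, -26, -14, -18, -17]
q=4: [-9, -28, -27, -25, -30]
q=5: [-22, -36, -34, -38, -32]
Optimal cycle mean attained by: cycle 1->4->3->2->1, total (-4) + (-8) + (-9) + (-9), length 4.
Answer: λ = -15/2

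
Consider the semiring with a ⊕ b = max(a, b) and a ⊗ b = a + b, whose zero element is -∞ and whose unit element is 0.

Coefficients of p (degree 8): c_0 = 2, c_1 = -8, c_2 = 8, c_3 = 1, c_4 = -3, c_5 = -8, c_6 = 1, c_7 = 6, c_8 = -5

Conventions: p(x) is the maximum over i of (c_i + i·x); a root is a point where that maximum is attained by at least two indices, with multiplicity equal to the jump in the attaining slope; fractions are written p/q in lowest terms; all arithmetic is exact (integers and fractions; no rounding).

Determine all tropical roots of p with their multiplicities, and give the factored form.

hull edge (i=0, c=2) to (i=2, c=8): slope 3, span 2
hull edge (i=2, c=8) to (i=7, c=6): slope -2/5, span 5
hull edge (i=7, c=6) to (i=8, c=-5): slope -11, span 1
Factored form: p(x) = -5 ⊗ (x ⊕ (-3)) ⊗ (x ⊕ (-3)) ⊗ (x ⊕ 2/5) ⊗ (x ⊕ 2/5) ⊗ (x ⊕ 2/5) ⊗ (x ⊕ 2/5) ⊗ (x ⊕ 2/5) ⊗ (x ⊕ 11)
Answer: roots = -3 (mult 2), 2/5 (mult 5), 11 (mult 1)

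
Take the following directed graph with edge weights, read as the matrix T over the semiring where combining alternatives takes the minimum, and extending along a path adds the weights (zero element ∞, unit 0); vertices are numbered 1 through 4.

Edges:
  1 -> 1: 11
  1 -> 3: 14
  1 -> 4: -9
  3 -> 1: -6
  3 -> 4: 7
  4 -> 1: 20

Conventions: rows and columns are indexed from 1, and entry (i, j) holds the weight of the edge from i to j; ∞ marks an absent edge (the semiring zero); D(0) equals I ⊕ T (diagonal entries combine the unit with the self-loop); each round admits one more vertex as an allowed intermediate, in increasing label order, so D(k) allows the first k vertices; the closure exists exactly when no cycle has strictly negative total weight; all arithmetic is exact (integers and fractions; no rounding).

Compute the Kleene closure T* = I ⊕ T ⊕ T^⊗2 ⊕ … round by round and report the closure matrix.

D(0):
  [0, ∞, 14, -9]
  [∞, 0, ∞, ∞]
  [-6, ∞, 0, 7]
  [20, ∞, ∞, 0]
D(1):
  [0, ∞, 14, -9]
  [∞, 0, ∞, ∞]
  [-6, ∞, 0, -15]
  [20, ∞, 34, 0]
D(2):
  [0, ∞, 14, -9]
  [∞, 0, ∞, ∞]
  [-6, ∞, 0, -15]
  [20, ∞, 34, 0]
D(3):
  [0, ∞, 14, -9]
  [∞, 0, ∞, ∞]
  [-6, ∞, 0, -15]
  [20, ∞, 34, 0]
D(4):
  [0, ∞, 14, -9]
  [∞, 0, ∞, ∞]
  [-6, ∞, 0, -15]
  [20, ∞, 34, 0]
Answer: T* = [[0, ∞, 14, -9], [∞, 0, ∞, ∞], [-6, ∞, 0, -15], [20, ∞, 34, 0]]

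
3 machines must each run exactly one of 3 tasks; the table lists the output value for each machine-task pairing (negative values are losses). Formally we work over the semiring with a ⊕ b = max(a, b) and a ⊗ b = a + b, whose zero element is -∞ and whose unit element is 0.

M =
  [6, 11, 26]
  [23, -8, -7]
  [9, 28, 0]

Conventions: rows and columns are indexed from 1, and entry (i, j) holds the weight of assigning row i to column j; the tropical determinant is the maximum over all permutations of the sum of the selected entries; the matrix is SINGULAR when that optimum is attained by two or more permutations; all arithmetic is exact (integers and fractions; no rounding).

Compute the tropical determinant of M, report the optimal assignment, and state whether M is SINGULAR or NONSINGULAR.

σ = (1, 2, 3): 6 + (-8) + 0 = -2
σ = (1, 3, 2): 6 + (-7) + 28 = 27
σ = (2, 1, 3): 11 + 23 + 0 = 34
σ = (2, 3, 1): 11 + (-7) + 9 = 13
σ = (3, 1, 2): 26 + 23 + 28 = 77
σ = (3, 2, 1): 26 + (-8) + 9 = 27
Optimal value attained by: σ = (3, 1, 2).
Answer: det⊕(M) = 77; verdict: NONSINGULAR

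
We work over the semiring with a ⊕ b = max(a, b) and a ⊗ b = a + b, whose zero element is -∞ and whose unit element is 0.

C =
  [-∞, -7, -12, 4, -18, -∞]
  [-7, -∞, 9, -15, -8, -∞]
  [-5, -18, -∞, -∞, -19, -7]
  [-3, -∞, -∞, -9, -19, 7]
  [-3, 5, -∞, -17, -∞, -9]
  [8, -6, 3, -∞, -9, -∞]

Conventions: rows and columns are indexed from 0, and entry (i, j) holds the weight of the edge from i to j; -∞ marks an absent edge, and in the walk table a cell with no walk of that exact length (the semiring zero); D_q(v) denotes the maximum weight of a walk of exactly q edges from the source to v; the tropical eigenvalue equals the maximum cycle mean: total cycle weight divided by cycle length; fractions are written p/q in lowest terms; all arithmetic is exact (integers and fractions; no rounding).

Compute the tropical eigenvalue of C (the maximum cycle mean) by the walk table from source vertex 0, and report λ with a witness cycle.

q=0: [0, -∞, -∞, -∞, -∞, -∞]
q=1: [-∞, -7, -12, 4, -18, -∞]
q=2: [1, -13, 2, -5, -15, 11]
q=3: [19, 5, 14, 5, 2, 2]
q=4: [10, 12, 14, 23, 1, 12]
q=5: [20, 6, 21, 14, 4, 30]
q=6: [38, 24, 33, 24, 21, 21]
Optimal cycle mean attained by: cycle 0->3->5->0, total 4 + 7 + 8, length 3.
Answer: λ = 19/3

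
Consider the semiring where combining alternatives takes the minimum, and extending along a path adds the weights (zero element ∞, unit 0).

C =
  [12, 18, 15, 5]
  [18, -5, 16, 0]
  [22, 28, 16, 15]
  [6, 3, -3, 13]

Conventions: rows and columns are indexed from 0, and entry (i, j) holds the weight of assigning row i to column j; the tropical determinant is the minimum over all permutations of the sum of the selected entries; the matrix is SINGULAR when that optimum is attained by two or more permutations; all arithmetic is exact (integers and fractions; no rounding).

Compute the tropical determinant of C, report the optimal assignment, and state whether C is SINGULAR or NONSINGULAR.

σ = (0, 1, 2, 3): 12 + (-5) + 16 + 13 = 36
σ = (0, 1, 3, 2): 12 + (-5) + 15 + (-3) = 19
σ = (0, 2, 1, 3): 12 + 16 + 28 + 13 = 69
σ = (0, 2, 3, 1): 12 + 16 + 15 + 3 = 46
σ = (0, 3, 1, 2): 12 + 0 + 28 + (-3) = 37
σ = (0, 3, 2, 1): 12 + 0 + 16 + 3 = 31
σ = (1, 0, 2, 3): 18 + 18 + 16 + 13 = 65
σ = (1, 0, 3, 2): 18 + 18 + 15 + (-3) = 48
σ = (1, 2, 0, 3): 18 + 16 + 22 + 13 = 69
σ = (1, 2, 3, 0): 18 + 16 + 15 + 6 = 55
σ = (1, 3, 0, 2): 18 + 0 + 22 + (-3) = 37
σ = (1, 3, 2, 0): 18 + 0 + 16 + 6 = 40
σ = (2, 0, 1, 3): 15 + 18 + 28 + 13 = 74
σ = (2, 0, 3, 1): 15 + 18 + 15 + 3 = 51
σ = (2, 1, 0, 3): 15 + (-5) + 22 + 13 = 45
σ = (2, 1, 3, 0): 15 + (-5) + 15 + 6 = 31
σ = (2, 3, 0, 1): 15 + 0 + 22 + 3 = 40
σ = (2, 3, 1, 0): 15 + 0 + 28 + 6 = 49
σ = (3, 0, 1, 2): 5 + 18 + 28 + (-3) = 48
σ = (3, 0, 2, 1): 5 + 18 + 16 + 3 = 42
σ = (3, 1, 0, 2): 5 + (-5) + 22 + (-3) = 19
σ = (3, 1, 2, 0): 5 + (-5) + 16 + 6 = 22
σ = (3, 2, 0, 1): 5 + 16 + 22 + 3 = 46
σ = (3, 2, 1, 0): 5 + 16 + 28 + 6 = 55
Optimal value attained by: σ = (0, 1, 3, 2).
Answer: det⊕(C) = 19; verdict: SINGULAR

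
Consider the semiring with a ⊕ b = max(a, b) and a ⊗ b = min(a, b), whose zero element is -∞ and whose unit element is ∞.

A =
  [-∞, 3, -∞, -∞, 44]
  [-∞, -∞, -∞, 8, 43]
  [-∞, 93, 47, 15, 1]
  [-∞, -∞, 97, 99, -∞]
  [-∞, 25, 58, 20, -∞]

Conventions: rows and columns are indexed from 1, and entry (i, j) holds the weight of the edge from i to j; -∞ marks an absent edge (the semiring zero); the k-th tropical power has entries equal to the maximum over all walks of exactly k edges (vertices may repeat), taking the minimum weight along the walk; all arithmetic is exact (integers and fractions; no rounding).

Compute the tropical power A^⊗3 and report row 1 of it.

A^⊗2:
  [-∞, 25, 44, 20, 3]
  [-∞, 25, 43, 20, -∞]
  [-∞, 47, 47, 15, 43]
  [-∞, 93, 97, 99, 1]
  [-∞, 58, 47, 20, 25]
A^⊗3:
  [-∞, 44, 44, 20, 25]
  [-∞, 43, 43, 20, 25]
  [-∞, 47, 47, 20, 43]
  [-∞, 93, 97, 99, 43]
  [-∞, 47, 47, 20, 43]
Answer: row 1 of A^⊗3 = [-∞, 44, 44, 20, 25]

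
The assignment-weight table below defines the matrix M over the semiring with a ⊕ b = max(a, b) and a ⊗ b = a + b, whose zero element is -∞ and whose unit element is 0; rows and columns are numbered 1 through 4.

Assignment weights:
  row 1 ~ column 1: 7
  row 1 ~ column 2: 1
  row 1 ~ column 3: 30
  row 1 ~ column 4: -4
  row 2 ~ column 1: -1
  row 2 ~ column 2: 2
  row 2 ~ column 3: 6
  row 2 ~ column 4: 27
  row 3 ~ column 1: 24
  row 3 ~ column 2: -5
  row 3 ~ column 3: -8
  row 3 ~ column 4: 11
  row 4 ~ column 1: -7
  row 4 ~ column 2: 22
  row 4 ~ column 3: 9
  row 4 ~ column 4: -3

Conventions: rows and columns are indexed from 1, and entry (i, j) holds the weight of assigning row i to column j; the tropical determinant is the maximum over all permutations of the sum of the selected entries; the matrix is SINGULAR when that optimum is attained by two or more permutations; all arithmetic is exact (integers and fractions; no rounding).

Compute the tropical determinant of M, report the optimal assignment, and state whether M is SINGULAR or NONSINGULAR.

σ = (1, 2, 3, 4): 7 + 2 + (-8) + (-3) = -2
σ = (1, 2, 4, 3): 7 + 2 + 11 + 9 = 29
σ = (1, 3, 2, 4): 7 + 6 + (-5) + (-3) = 5
σ = (1, 3, 4, 2): 7 + 6 + 11 + 22 = 46
σ = (1, 4, 2, 3): 7 + 27 + (-5) + 9 = 38
σ = (1, 4, 3, 2): 7 + 27 + (-8) + 22 = 48
σ = (2, 1, 3, 4): 1 + (-1) + (-8) + (-3) = -11
σ = (2, 1, 4, 3): 1 + (-1) + 11 + 9 = 20
σ = (2, 3, 1, 4): 1 + 6 + 24 + (-3) = 28
σ = (2, 3, 4, 1): 1 + 6 + 11 + (-7) = 11
σ = (2, 4, 1, 3): 1 + 27 + 24 + 9 = 61
σ = (2, 4, 3, 1): 1 + 27 + (-8) + (-7) = 13
σ = (3, 1, 2, 4): 30 + (-1) + (-5) + (-3) = 21
σ = (3, 1, 4, 2): 30 + (-1) + 11 + 22 = 62
σ = (3, 2, 1, 4): 30 + 2 + 24 + (-3) = 53
σ = (3, 2, 4, 1): 30 + 2 + 11 + (-7) = 36
σ = (3, 4, 1, 2): 30 + 27 + 24 + 22 = 103
σ = (3, 4, 2, 1): 30 + 27 + (-5) + (-7) = 45
σ = (4, 1, 2, 3): (-4) + (-1) + (-5) + 9 = -1
σ = (4, 1, 3, 2): (-4) + (-1) + (-8) + 22 = 9
σ = (4, 2, 1, 3): (-4) + 2 + 24 + 9 = 31
σ = (4, 2, 3, 1): (-4) + 2 + (-8) + (-7) = -17
σ = (4, 3, 1, 2): (-4) + 6 + 24 + 22 = 48
σ = (4, 3, 2, 1): (-4) + 6 + (-5) + (-7) = -10
Optimal value attained by: σ = (3, 4, 1, 2).
Answer: det⊕(M) = 103; verdict: NONSINGULAR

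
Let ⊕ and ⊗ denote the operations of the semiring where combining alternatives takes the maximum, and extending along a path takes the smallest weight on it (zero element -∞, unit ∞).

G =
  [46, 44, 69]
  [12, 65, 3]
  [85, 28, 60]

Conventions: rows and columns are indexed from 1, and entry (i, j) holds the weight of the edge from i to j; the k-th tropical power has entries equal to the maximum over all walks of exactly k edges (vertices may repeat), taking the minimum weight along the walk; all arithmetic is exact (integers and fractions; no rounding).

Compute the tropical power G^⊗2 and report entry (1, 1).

G^⊗2:
  [69, 44, 60]
  [12, 65, 12]
  [60, 44, 69]
Key observation: the optimum is the walk 1->3->1, with weight 69 min 85 = 69.
Optimal value attained by: walk 1->3->1.
Answer: (G^⊗2)[1][1] = 69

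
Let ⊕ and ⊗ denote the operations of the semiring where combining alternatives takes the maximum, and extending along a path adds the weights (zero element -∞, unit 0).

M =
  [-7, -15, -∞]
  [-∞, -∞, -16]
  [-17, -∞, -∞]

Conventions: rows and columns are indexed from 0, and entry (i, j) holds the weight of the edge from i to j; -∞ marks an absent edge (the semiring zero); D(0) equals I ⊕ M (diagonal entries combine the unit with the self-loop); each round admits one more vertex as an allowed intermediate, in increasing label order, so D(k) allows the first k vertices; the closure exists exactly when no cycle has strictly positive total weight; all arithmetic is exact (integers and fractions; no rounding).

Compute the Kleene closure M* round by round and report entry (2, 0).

D(0):
  [0, -15, -∞]
  [-∞, 0, -16]
  [-17, -∞, 0]
D(1):
  [0, -15, -∞]
  [-∞, 0, -16]
  [-17, -32, 0]
D(2):
  [0, -15, -31]
  [-∞, 0, -16]
  [-17, -32, 0]
D(3):
  [0, -15, -31]
  [-33, 0, -16]
  [-17, -32, 0]
Answer: M*[2][0] = -17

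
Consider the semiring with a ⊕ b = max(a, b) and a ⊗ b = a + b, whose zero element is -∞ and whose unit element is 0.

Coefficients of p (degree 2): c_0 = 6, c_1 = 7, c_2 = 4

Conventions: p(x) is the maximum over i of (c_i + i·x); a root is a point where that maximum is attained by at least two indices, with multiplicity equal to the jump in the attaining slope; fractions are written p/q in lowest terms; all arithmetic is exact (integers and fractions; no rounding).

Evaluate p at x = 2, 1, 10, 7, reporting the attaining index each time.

p(2) = max(6+0·2=6, 7+1·2=9, 4+2·2=8) = 9 (attained by i=1)
p(1) = max(6+0·1=6, 7+1·1=8, 4+2·1=6) = 8 (attained by i=1)
p(10) = max(6+0·10=6, 7+1·10=17, 4+2·10=24) = 24 (attained by i=2)
p(7) = max(6+0·7=6, 7+1·7=14, 4+2·7=18) = 18 (attained by i=2)
Answer: p(2) = 9; p(1) = 8; p(10) = 24; p(7) = 18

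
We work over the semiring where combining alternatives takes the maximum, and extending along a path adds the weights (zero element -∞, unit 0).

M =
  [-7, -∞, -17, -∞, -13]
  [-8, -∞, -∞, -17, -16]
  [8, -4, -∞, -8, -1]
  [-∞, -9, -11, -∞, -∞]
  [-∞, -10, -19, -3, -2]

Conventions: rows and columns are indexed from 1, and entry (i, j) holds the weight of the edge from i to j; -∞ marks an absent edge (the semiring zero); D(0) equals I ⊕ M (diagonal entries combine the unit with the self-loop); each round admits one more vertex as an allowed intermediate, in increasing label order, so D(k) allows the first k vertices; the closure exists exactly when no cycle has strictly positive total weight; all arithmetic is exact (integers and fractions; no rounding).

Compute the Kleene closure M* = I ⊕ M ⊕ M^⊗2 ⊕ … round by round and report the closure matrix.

D(0):
  [0, -∞, -17, -∞, -13]
  [-8, 0, -∞, -17, -16]
  [8, -4, 0, -8, -1]
  [-∞, -9, -11, 0, -∞]
  [-∞, -10, -19, -3, 0]
D(1):
  [0, -∞, -17, -∞, -13]
  [-8, 0, -25, -17, -16]
  [8, -4, 0, -8, -1]
  [-∞, -9, -11, 0, -∞]
  [-∞, -10, -19, -3, 0]
D(2):
  [0, -∞, -17, -∞, -13]
  [-8, 0, -25, -17, -16]
  [8, -4, 0, -8, -1]
  [-17, -9, -11, 0, -25]
  [-18, -10, -19, -3, 0]
D(3):
  [0, -21, -17, -25, -13]
  [-8, 0, -25, -17, -16]
  [8, -4, 0, -8, -1]
  [-3, -9, -11, 0, -12]
  [-11, -10, -19, -3, 0]
D(4):
  [0, -21, -17, -25, -13]
  [-8, 0, -25, -17, -16]
  [8, -4, 0, -8, -1]
  [-3, -9, -11, 0, -12]
  [-6, -10, -14, -3, 0]
D(5):
  [0, -21, -17, -16, -13]
  [-8, 0, -25, -17, -16]
  [8, -4, 0, -4, -1]
  [-3, -9, -11, 0, -12]
  [-6, -10, -14, -3, 0]
Answer: M* = [[0, -21, -17, -16, -13], [-8, 0, -25, -17, -16], [8, -4, 0, -4, -1], [-3, -9, -11, 0, -12], [-6, -10, -14, -3, 0]]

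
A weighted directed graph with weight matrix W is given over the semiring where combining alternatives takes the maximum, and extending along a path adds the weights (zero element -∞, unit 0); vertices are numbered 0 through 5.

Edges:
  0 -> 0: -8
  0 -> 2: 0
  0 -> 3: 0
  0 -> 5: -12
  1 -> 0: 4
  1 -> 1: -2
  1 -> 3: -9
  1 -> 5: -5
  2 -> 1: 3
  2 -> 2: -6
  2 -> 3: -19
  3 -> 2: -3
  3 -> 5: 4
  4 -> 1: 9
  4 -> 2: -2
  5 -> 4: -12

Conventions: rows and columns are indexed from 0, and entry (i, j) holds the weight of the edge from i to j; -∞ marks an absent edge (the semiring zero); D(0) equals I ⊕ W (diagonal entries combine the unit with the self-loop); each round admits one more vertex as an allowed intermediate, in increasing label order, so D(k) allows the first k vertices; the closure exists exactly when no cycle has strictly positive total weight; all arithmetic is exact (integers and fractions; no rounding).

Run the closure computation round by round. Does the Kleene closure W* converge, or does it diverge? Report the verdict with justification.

D(0):
  [0, -∞, 0, 0, -∞, -12]
  [4, 0, -∞, -9, -∞, -5]
  [-∞, 3, 0, -19, -∞, -∞]
  [-∞, -∞, -3, 0, -∞, 4]
  [-∞, 9, -2, -∞, 0, -∞]
  [-∞, -∞, -∞, -∞, -12, 0]
D(1):
  [0, -∞, 0, 0, -∞, -12]
  [4, 0, 4, 4, -∞, -5]
  [-∞, 3, 0, -19, -∞, -∞]
  [-∞, -∞, -3, 0, -∞, 4]
  [-∞, 9, -2, -∞, 0, -∞]
  [-∞, -∞, -∞, -∞, -12, 0]
Detection: at round 2, diagonal entry (2, 2) turns strictly positive.
Key observation: the cycle 2->1->0->2 has total weight 3 + 4 + 0, which is strictly positive.
Answer: DIVERGES — positive cycle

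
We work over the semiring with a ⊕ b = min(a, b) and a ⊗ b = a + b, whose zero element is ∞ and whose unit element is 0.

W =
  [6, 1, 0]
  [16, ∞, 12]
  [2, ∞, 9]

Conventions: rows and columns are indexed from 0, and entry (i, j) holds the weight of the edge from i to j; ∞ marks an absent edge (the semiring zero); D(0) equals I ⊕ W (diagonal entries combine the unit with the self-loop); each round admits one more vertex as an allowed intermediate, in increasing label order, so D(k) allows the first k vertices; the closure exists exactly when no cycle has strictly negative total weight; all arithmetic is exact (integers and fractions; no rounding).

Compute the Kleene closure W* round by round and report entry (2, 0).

D(0):
  [0, 1, 0]
  [16, 0, 12]
  [2, ∞, 0]
D(1):
  [0, 1, 0]
  [16, 0, 12]
  [2, 3, 0]
D(2):
  [0, 1, 0]
  [16, 0, 12]
  [2, 3, 0]
D(3):
  [0, 1, 0]
  [14, 0, 12]
  [2, 3, 0]
Answer: W*[2][0] = 2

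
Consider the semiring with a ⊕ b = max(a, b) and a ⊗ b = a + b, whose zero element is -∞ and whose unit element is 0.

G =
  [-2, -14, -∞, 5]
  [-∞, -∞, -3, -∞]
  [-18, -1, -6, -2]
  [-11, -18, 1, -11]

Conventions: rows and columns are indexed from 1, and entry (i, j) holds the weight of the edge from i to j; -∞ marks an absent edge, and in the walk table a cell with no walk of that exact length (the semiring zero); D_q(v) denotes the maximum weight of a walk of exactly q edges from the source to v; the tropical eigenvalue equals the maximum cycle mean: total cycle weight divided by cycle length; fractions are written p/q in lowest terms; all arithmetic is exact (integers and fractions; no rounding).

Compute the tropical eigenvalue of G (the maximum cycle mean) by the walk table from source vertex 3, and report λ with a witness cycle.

q=0: [-∞, -∞, 0, -∞]
q=1: [-18, -1, -6, -2]
q=2: [-13, -7, -1, -8]
q=3: [-15, -2, -7, -3]
q=4: [-14, -8, -2, -9]
Optimal cycle mean attained by: cycle 3->4->3, total (-2) + 1, length 2.
Answer: λ = -1/2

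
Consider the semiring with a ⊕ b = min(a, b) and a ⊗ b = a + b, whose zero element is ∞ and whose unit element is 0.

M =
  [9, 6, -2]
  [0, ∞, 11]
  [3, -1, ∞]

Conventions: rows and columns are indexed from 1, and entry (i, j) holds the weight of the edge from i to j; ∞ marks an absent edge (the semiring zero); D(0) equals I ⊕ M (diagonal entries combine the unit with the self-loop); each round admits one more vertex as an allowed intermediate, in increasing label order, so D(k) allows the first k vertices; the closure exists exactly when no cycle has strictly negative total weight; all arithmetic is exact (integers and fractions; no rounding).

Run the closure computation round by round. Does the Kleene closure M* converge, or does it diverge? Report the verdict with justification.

D(0):
  [0, 6, -2]
  [0, 0, 11]
  [3, -1, 0]
D(1):
  [0, 6, -2]
  [0, 0, -2]
  [3, -1, 0]
Detection: at round 2, diagonal entry (3, 3) turns strictly negative.
Key observation: the cycle 3->2->1->3 has total weight (-1) + 0 + (-2), which is strictly negative.
Answer: DIVERGES — negative cycle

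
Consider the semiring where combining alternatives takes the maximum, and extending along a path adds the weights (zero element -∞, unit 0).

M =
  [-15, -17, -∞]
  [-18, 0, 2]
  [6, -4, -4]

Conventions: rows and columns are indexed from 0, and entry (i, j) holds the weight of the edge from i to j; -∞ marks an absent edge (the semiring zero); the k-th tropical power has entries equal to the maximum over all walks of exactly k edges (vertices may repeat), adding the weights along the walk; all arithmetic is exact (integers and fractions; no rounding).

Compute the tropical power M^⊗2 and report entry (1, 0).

M^⊗2:
  [-30, -17, -15]
  [8, 0, 2]
  [2, -4, -2]
Key observation: the optimum is the walk 1->2->0, with weight 2 + 6 = 8.
Optimal value attained by: walk 1->2->0.
Answer: (M^⊗2)[1][0] = 8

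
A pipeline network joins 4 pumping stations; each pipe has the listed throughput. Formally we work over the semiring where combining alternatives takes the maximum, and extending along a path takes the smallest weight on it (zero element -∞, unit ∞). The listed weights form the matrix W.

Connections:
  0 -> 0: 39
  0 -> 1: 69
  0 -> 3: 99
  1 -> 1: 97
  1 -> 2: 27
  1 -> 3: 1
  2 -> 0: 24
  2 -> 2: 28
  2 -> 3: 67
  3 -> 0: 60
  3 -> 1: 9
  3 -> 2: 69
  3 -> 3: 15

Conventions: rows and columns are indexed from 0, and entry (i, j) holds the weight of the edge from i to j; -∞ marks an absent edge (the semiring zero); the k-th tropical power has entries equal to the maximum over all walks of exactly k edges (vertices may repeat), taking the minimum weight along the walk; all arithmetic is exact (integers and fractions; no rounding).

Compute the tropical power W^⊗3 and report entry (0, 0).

W^⊗2:
  [60, 69, 69, 39]
  [24, 97, 27, 27]
  [60, 24, 67, 28]
  [39, 60, 28, 67]
W^⊗3:
  [39, 69, 39, 67]
  [27, 97, 27, 27]
  [39, 60, 28, 67]
  [60, 60, 67, 39]
Key observation: the optimum is the walk 0->0->3->0, with weight 39 min 99 min 60 = 39.
Optimal value attained by: walk 0->0->3->0.
Answer: (W^⊗3)[0][0] = 39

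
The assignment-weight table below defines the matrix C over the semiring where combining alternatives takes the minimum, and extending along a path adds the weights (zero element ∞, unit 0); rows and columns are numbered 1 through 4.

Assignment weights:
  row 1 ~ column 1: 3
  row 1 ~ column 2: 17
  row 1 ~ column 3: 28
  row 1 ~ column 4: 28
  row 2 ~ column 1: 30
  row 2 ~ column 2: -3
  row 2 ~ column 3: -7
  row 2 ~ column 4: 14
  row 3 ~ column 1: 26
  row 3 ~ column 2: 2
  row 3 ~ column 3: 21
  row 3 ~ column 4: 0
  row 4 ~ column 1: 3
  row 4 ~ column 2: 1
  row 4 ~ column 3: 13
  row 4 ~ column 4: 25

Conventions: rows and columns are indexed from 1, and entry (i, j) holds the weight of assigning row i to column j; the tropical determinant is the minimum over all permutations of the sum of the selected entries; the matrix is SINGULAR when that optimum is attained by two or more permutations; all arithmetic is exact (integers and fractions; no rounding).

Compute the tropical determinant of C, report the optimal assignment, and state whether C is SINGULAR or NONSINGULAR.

σ = (1, 2, 3, 4): 3 + (-3) + 21 + 25 = 46
σ = (1, 2, 4, 3): 3 + (-3) + 0 + 13 = 13
σ = (1, 3, 2, 4): 3 + (-7) + 2 + 25 = 23
σ = (1, 3, 4, 2): 3 + (-7) + 0 + 1 = -3
σ = (1, 4, 2, 3): 3 + 14 + 2 + 13 = 32
σ = (1, 4, 3, 2): 3 + 14 + 21 + 1 = 39
σ = (2, 1, 3, 4): 17 + 30 + 21 + 25 = 93
σ = (2, 1, 4, 3): 17 + 30 + 0 + 13 = 60
σ = (2, 3, 1, 4): 17 + (-7) + 26 + 25 = 61
σ = (2, 3, 4, 1): 17 + (-7) + 0 + 3 = 13
σ = (2, 4, 1, 3): 17 + 14 + 26 + 13 = 70
σ = (2, 4, 3, 1): 17 + 14 + 21 + 3 = 55
σ = (3, 1, 2, 4): 28 + 30 + 2 + 25 = 85
σ = (3, 1, 4, 2): 28 + 30 + 0 + 1 = 59
σ = (3, 2, 1, 4): 28 + (-3) + 26 + 25 = 76
σ = (3, 2, 4, 1): 28 + (-3) + 0 + 3 = 28
σ = (3, 4, 1, 2): 28 + 14 + 26 + 1 = 69
σ = (3, 4, 2, 1): 28 + 14 + 2 + 3 = 47
σ = (4, 1, 2, 3): 28 + 30 + 2 + 13 = 73
σ = (4, 1, 3, 2): 28 + 30 + 21 + 1 = 80
σ = (4, 2, 1, 3): 28 + (-3) + 26 + 13 = 64
σ = (4, 2, 3, 1): 28 + (-3) + 21 + 3 = 49
σ = (4, 3, 1, 2): 28 + (-7) + 26 + 1 = 48
σ = (4, 3, 2, 1): 28 + (-7) + 2 + 3 = 26
Optimal value attained by: σ = (1, 3, 4, 2).
Answer: det⊕(C) = -3; verdict: NONSINGULAR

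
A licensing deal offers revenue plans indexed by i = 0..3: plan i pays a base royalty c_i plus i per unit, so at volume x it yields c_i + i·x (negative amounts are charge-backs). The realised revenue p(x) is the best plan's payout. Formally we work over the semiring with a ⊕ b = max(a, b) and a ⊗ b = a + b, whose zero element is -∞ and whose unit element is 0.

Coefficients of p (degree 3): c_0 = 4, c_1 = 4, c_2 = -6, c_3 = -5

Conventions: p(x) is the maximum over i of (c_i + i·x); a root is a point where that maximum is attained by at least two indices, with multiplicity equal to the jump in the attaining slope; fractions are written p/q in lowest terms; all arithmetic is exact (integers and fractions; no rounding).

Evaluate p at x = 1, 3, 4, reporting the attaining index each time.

p(1) = max(4+0·1=4, 4+1·1=5, -6+2·1=-4, -5+3·1=-2) = 5 (attained by i=1)
p(3) = max(4+0·3=4, 4+1·3=7, -6+2·3=0, -5+3·3=4) = 7 (attained by i=1)
p(4) = max(4+0·4=4, 4+1·4=8, -6+2·4=2, -5+3·4=7) = 8 (attained by i=1)
Answer: p(1) = 5; p(3) = 7; p(4) = 8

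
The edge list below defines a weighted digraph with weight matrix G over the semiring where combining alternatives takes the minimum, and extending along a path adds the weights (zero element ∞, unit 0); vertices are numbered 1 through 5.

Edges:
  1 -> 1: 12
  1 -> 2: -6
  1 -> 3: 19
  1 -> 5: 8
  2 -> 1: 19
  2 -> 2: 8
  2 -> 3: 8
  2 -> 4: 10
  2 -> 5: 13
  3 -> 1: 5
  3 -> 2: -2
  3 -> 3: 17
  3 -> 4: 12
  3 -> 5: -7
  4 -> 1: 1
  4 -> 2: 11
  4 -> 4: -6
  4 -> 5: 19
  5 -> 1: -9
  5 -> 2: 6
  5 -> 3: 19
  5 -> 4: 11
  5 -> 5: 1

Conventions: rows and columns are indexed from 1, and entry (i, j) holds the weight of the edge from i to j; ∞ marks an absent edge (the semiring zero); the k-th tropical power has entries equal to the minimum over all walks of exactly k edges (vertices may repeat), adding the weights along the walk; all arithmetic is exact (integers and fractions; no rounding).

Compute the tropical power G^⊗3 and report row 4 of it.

G^⊗2:
  [-1, 2, 2, 4, 7]
  [4, 6, 16, 4, 1]
  [-16, -1, 6, 4, -6]
  [-5, -5, 19, -12, 9]
  [-8, -15, 10, 5, -1]
G^⊗3:
  [-2, -7, 10, -2, -5]
  [-8, -2, 14, -2, 2]
  [-15, -22, 3, -2, -8]
  [-11, -11, 3, -18, 3]
  [-10, -14, -7, -5, -2]
Answer: row 4 of G^⊗3 = [-11, -11, 3, -18, 3]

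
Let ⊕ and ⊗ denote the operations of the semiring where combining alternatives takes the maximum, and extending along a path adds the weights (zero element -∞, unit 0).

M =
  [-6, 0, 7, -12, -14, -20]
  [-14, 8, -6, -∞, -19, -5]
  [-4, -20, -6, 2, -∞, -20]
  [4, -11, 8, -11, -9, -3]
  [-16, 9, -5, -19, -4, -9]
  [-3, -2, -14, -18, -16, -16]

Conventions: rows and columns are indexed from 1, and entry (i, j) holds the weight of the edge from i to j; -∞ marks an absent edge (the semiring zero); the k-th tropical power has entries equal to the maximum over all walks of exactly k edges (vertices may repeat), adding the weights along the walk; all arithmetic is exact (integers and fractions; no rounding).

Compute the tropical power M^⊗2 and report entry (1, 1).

M^⊗2:
  [3, 8, 1, 9, -18, -5]
  [-6, 16, 2, -4, -11, 3]
  [6, -4, 10, -4, -7, -1]
  [4, 4, 11, 10, -10, -12]
  [-5, 17, 3, -3, -8, 4]
  [-9, 6, 4, -12, -17, -7]
Key observation: the optimum is the walk 1->3->1, with weight 7 + (-4) = 3.
Optimal value attained by: walk 1->3->1.
Answer: (M^⊗2)[1][1] = 3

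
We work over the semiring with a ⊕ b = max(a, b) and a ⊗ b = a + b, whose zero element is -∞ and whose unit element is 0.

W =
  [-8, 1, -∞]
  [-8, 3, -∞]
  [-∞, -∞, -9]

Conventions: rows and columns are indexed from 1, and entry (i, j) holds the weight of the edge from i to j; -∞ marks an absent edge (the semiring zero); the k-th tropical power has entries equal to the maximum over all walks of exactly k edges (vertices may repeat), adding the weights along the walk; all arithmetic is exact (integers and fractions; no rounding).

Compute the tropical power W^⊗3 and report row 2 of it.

W^⊗2:
  [-7, 4, -∞]
  [-5, 6, -∞]
  [-∞, -∞, -18]
W^⊗3:
  [-4, 7, -∞]
  [-2, 9, -∞]
  [-∞, -∞, -27]
Answer: row 2 of W^⊗3 = [-2, 9, -∞]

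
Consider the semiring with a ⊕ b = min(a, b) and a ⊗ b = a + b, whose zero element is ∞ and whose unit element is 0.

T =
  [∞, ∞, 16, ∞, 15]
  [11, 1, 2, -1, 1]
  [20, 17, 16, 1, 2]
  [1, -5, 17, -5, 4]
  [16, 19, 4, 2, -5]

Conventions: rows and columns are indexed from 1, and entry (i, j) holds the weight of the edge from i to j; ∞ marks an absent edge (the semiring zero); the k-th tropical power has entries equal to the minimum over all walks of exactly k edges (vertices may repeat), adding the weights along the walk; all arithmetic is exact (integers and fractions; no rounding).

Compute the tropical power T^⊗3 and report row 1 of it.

T^⊗2:
  [31, 33, 19, 17, 10]
  [0, -6, 3, -6, -4]
  [2, -4, 6, -4, -3]
  [-4, -10, -3, -10, -4]
  [3, -3, -1, -3, -10]
T^⊗3:
  [18, 12, 14, 12, 5]
  [-5, -11, -4, -11, -9]
  [-3, -9, -2, -9, -8]
  [-9, -15, -8, -15, -9]
  [-2, -8, -6, -8, -15]
Answer: row 1 of T^⊗3 = [18, 12, 14, 12, 5]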